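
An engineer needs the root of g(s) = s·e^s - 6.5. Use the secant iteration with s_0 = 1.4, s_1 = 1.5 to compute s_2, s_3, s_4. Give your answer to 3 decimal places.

1.479, 1.480, 1.480

g(1.4) = -0.82272, g(1.5) = 0.22253
s_2 = 1.50000 − 0.22253·(1.50000 − 1.40000) / (0.22253 − (-0.82272)) = 1.50000 − (0.02225)/(1.04525) = 1.47871
g(1.47871) = -0.01248
s_3 = 1.47871 − (-0.01248)·(1.47871 − 1.50000) / (-0.01248 − 0.22253) = 1.47871 − (0.00027)/(-0.23501) = 1.47984
g(1.47984) = -0.00018
s_4 = 1.47984 − (-0.00018)·(1.47984 − 1.47871) / (-0.00018 − (-0.01248)) = 1.47984 − (0.00000)/(0.01231) = 1.47986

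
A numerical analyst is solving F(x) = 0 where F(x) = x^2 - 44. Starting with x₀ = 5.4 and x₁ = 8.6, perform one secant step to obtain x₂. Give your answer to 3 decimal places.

6.460

F(5.4) = -14.84000, F(8.6) = 29.96000
x₂ = 8.60000 − 29.96000·(8.60000 − 5.40000) / (29.96000 − (-14.84000)) = 8.60000 − (95.87200)/(44.80000) = 6.46000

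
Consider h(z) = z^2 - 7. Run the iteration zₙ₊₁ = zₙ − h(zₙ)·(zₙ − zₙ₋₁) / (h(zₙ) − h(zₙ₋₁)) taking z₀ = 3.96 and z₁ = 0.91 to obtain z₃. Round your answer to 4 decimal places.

2.9091

h(3.96) = 8.681600, h(0.91) = -6.171900
z₂ = 0.910000 − (-6.171900)·(0.910000 − 3.960000) / (-6.171900 − 8.681600) = 0.910000 − (18.824295)/(-14.853500) = 2.177331
h(2.177331) = -2.259231
z₃ = 2.177331 − (-2.259231)·(2.177331 − 0.910000) / (-2.259231 − (-6.171900)) = 2.177331 − (-2.863193)/(3.912669) = 2.909106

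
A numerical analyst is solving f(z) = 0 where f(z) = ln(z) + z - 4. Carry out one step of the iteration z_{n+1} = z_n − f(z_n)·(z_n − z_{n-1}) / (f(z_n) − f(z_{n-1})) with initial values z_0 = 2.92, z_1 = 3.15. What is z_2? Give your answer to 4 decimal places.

2.9263

f(2.92) = -0.008416, f(3.15) = 0.297402
z_2 = 3.150000 − 0.297402·(3.150000 − 2.920000) / (0.297402 − (-0.008416)) = 3.150000 − (0.068403)/(0.305819) = 2.926330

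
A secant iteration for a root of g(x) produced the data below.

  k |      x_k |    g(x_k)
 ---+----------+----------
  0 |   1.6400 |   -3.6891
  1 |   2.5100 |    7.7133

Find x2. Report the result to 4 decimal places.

1.9215

x2 = 2.5100 − 7.7133·(2.5100 − 1.6400) / (7.7133 − (-3.6891))
   = 2.5100 − (6.710571)/(11.402400) = 1.921477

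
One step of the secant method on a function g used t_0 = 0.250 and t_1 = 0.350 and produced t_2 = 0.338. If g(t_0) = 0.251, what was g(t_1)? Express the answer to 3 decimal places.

-0.034

The secant line through (0.250, 0.251) and (0.350, g(t_1)) crosses zero at t_2 = 0.338.
So (0.250, 0.251), (0.350, g(t_1)), (0.338, 0) are collinear:
g(t_1) = 0.251 · (0.350 − 0.338) / (0.250 − 0.338) = 0.251 · (0.01200)/(-0.08800) = -0.03423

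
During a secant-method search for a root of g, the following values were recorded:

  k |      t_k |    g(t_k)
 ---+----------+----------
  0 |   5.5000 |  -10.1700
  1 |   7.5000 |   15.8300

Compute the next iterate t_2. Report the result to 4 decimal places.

6.2823

t_2 = 7.5000 − 15.8300·(7.5000 − 5.5000) / (15.8300 − (-10.1700))
   = 7.5000 − (31.660000)/(26.000000) = 6.282308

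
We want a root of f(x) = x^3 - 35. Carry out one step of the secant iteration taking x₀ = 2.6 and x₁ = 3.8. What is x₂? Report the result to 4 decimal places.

3.1606

f(2.6) = -17.424000, f(3.8) = 19.872000
x₂ = 3.800000 − 19.872000·(3.800000 − 2.600000) / (19.872000 − (-17.424000)) = 3.800000 − (23.846400)/(37.296000) = 3.160618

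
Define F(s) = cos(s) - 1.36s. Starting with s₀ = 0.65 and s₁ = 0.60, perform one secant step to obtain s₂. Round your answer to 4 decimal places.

F(0.65) = -0.087916, F(0.60) = 0.009336
s₂ = 0.600000 − 0.009336·(0.600000 − 0.650000) / (0.009336 − (-0.087916)) = 0.600000 − (-0.000467)/(0.097252) = 0.604800

0.6048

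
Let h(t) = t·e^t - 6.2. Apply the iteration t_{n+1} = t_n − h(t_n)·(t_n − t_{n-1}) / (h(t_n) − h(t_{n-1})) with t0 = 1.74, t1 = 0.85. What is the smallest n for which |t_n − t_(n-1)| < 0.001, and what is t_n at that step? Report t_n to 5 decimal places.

n = 6, t_n = 1.45177

h(1.74) = 3.7133776, h(0.85) = -4.2113002
t2 = 0.8500000 − (-4.2113002)·(-0.8900000)/(-7.9246777) = 1.3229602;  |Δ| = 0.4729602
h(1.3229602) = -1.2329207
t3 = 1.3229602 − (-1.2329207)·(0.4729602)/(2.9783795) = 1.5187453;  |Δ| = 0.1957851
h(1.5187453) = 0.7353387
t4 = 1.5187453 − 0.7353387·(0.1957851)/(1.9682594) = 1.4456003;  |Δ| = 0.0731450
h(1.4456003) = -0.0642950
t5 = 1.4456003 − (-0.0642950)·(-0.0731450)/(-0.7996337) = 1.4514816;  |Δ| = 0.0058813
h(1.4514816) = -0.0029933
t6 = 1.4514816 − (-0.0029933)·(0.0058813)/(0.0613018) = 1.4517688;  |Δ| = 0.0002872
|t6 − t5| = 0.0002872 < 0.001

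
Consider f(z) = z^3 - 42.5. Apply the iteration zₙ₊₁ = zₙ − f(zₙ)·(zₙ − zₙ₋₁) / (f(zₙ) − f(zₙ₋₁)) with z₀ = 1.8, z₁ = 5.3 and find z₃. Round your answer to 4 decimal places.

3.1579

f(1.8) = -36.668000, f(5.3) = 106.377000
z₂ = 5.300000 − 106.377000·(5.300000 − 1.800000) / (106.377000 − (-36.668000)) = 5.300000 − (372.319500)/(143.045000) = 2.697186
f(2.697186) = -22.878474
z₃ = 2.697186 − (-22.878474)·(2.697186 − 5.300000) / (-22.878474 − 106.377000) = 2.697186 − (59.548407)/(-129.255474) = 3.157889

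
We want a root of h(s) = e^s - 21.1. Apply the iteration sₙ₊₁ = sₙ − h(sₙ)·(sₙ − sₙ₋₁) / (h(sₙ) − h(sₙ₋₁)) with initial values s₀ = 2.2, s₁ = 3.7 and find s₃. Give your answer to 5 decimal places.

h(2.2) = -12.0749865, h(3.7) = 19.3473044
s₂ = 3.7000000 − 19.3473044·(3.7000000 − 2.2000000) / (19.3473044 − (-12.0749865)) = 3.7000000 − (29.0209565)/(31.4222909) = 2.7764214
h(2.7764214) = -5.0385601
s₃ = 2.7764214 − (-5.0385601)·(2.7764214 − 3.7000000) / (-5.0385601 − 19.3473044) = 2.7764214 − (4.6535064)/(-24.3858644) = 2.9672494

2.96725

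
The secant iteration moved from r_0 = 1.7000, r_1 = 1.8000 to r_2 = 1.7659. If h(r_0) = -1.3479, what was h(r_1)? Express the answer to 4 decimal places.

The secant line through (1.7000, -1.3479) and (1.8000, h(r_1)) crosses zero at r_2 = 1.7659.
So (1.7000, -1.3479), (1.8000, h(r_1)), (1.7659, 0) are collinear:
h(r_1) = -1.3479 · (1.8000 − 1.7659) / (1.7000 − 1.7659) = -1.3479 · (0.034100)/(-0.065900) = 0.697472

0.6975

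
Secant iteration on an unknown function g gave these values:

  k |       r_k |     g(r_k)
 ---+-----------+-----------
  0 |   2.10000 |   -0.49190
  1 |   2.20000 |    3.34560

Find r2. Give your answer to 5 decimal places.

2.11282

r2 = 2.20000 − 3.34560·(2.20000 − 2.10000) / (3.34560 − (-0.49190))
   = 2.20000 − (0.3345600)/(3.8375000) = 2.1128182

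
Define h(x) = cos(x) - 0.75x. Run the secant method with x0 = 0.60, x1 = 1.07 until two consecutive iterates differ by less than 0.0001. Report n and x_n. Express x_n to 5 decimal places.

n = 5, x_n = 0.86493

h(0.60) = 0.3753356, h(1.07) = -0.3223758
x2 = 1.0700000 − (-0.3223758)·(0.4700000)/(-0.6977114) = 0.8528377;  |Δ| = 0.2171623
h(0.8528377) = 0.0182203
x3 = 0.8528377 − 0.0182203·(-0.2171623)/(0.3405961) = 0.8644549;  |Δ| = 0.0116172
h(0.8644549) = 0.0007138
x4 = 0.8644549 − 0.0007138·(0.0116172)/(-0.0175066) = 0.8649285;  |Δ| = 0.0004736
h(0.8649285) = -0.0000019
x5 = 0.8649285 − (-0.0000019)·(0.0004736)/(-0.0007156) = 0.8649273;  |Δ| = 0.0000012
|x5 − x4| = 0.0000012 < 0.0001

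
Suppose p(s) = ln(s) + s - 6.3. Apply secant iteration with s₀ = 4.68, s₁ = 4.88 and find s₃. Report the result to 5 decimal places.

4.74327

p(4.68) = -0.0767019, p(4.88) = 0.1651452
s₂ = 4.8800000 − 0.1651452·(4.8800000 − 4.6800000) / (0.1651452 − (-0.0767019)) = 4.8800000 − (0.0330290)/(0.2418471) = 4.7434301
p(4.7434301) = 0.0001906
s₃ = 4.7434301 − 0.0001906·(4.7434301 − 4.8800000) / (0.0001906 − 0.1651452) = 4.7434301 − (-0.0000260)/(-0.1649546) = 4.7432723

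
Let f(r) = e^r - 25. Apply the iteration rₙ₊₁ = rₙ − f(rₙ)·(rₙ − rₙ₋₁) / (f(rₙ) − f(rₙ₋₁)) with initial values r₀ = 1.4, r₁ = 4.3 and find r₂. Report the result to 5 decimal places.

f(1.4) = -20.9448000, f(4.3) = 48.6997937
r₂ = 4.3000000 − 48.6997937·(4.3000000 − 1.4000000) / (48.6997937 − (-20.9448000)) = 4.3000000 − (141.2294017)/(69.6445937) = 2.2721412

2.27214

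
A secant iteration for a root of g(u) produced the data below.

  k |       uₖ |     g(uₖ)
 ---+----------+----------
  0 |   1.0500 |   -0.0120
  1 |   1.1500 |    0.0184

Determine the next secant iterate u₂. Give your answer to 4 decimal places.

u₂ = 1.1500 − 0.0184·(1.1500 − 1.0500) / (0.0184 − (-0.0120))
   = 1.1500 − (0.001840)/(0.030400) = 1.089474

1.0895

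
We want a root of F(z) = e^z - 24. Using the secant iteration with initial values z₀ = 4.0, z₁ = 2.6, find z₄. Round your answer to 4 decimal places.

3.1699

F(4.0) = 30.598150, F(2.6) = -10.536262
z₂ = 2.600000 − (-10.536262)·(2.600000 − 4.000000) / (-10.536262 − 30.598150) = 2.600000 − (14.750767)/(-41.134412) = 2.958599
F(2.958599) = -4.729042
z₃ = 2.958599 − (-4.729042)·(2.958599 − 2.600000) / (-4.729042 − (-10.536262)) = 2.958599 − (-1.695831)/(5.807220) = 3.250620
F(3.250620) = 1.806342
z₄ = 3.250620 − 1.806342·(3.250620 − 2.958599) / (1.806342 − (-4.729042)) = 3.250620 − (0.527490)/(6.535384) = 3.169907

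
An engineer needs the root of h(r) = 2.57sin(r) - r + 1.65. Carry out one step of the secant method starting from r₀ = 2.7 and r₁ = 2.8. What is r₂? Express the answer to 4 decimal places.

h(2.7) = 0.048366, h(2.8) = -0.289080
r₂ = 2.800000 − (-0.289080)·(2.800000 − 2.700000) / (-0.289080 − 0.048366) = 2.800000 − (-0.028908)/(-0.337447) = 2.714333

2.7143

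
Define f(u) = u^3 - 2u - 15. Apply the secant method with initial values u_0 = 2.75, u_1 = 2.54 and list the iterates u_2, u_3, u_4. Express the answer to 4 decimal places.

2.7344, 2.7357, 2.7356

f(2.75) = 0.296875, f(2.54) = -3.692936
u_2 = 2.540000 − (-3.692936)·(2.540000 − 2.750000) / (-3.692936 − 0.296875) = 2.540000 − (0.775517)/(-3.989811) = 2.734374
f(2.734374) = -0.024372
u_3 = 2.734374 − (-0.024372)·(2.734374 − 2.540000) / (-0.024372 − (-3.692936)) = 2.734374 − (-0.004737)/(3.668564) = 2.735666
f(2.735666) = 0.002024
u_4 = 2.735666 − 0.002024·(2.735666 − 2.734374) / (0.002024 − (-0.024372)) = 2.735666 − (0.000003)/(0.026396) = 2.735567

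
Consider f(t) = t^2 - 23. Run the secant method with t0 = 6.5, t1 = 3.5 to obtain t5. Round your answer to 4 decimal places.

f(6.5) = 19.250000, f(3.5) = -10.750000
t2 = 3.500000 − (-10.750000)·(3.500000 − 6.500000) / (-10.750000 − 19.250000) = 3.500000 − (32.250000)/(-30.000000) = 4.575000
f(4.575000) = -2.069375
t3 = 4.575000 − (-2.069375)·(4.575000 − 3.500000) / (-2.069375 − (-10.750000)) = 4.575000 − (-2.224578)/(8.680625) = 4.831269
f(4.831269) = 0.341164
t4 = 4.831269 − 0.341164·(4.831269 − 4.575000) / (0.341164 − (-2.069375)) = 4.831269 − (0.087430)/(2.410539) = 4.795000
f(4.795000) = -0.007979
t5 = 4.795000 − (-0.007979)·(4.795000 − 4.831269) / (-0.007979 − 0.341164) = 4.795000 − (0.000289)/(-0.349143) = 4.795828

4.7958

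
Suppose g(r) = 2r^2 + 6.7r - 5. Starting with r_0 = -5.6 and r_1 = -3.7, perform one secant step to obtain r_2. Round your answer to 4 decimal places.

g(-5.6) = 20.200000, g(-3.7) = -2.410000
r_2 = -3.700000 − (-2.410000)·(-3.700000 − (-5.600000)) / (-2.410000 − 20.200000) = -3.700000 − (-4.579000)/(-22.610000) = -3.902521

-3.9025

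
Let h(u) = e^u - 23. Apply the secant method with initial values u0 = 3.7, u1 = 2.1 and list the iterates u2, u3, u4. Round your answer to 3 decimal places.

2.835, 3.330, 3.106

h(3.7) = 17.44730, h(2.1) = -14.83383
u2 = 2.10000 − (-14.83383)·(2.10000 − 3.70000) / (-14.83383 − 17.44730) = 2.10000 − (23.73413)/(-32.28113) = 2.83523
h(2.83523) = -5.96565
u3 = 2.83523 − (-5.96565)·(2.83523 − 2.10000) / (-5.96565 − (-14.83383)) = 2.83523 − (-4.38613)/(8.86818) = 3.32982
h(3.32982) = 4.93343
u4 = 3.32982 − 4.93343·(3.32982 − 2.83523) / (4.93343 − (-5.96565)) = 3.32982 − (2.44004)/(10.89908) = 3.10595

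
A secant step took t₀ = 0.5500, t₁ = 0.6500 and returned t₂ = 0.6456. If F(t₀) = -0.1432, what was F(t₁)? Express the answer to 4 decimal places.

The secant line through (0.5500, -0.1432) and (0.6500, F(t₁)) crosses zero at t₂ = 0.6456.
So (0.5500, -0.1432), (0.6500, F(t₁)), (0.6456, 0) are collinear:
F(t₁) = -0.1432 · (0.6500 − 0.6456) / (0.5500 − 0.6456) = -0.1432 · (0.004400)/(-0.095600) = 0.006591

0.0066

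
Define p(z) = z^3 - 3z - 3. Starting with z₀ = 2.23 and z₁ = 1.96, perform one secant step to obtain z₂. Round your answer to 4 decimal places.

2.0926

p(2.23) = 1.399567, p(1.96) = -1.350464
z₂ = 1.960000 − (-1.350464)·(1.960000 − 2.230000) / (-1.350464 − 1.399567) = 1.960000 − (0.364625)/(-2.750031) = 2.092590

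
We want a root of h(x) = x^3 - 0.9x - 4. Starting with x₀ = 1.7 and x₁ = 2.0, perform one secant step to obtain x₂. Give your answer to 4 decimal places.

1.7657

h(1.7) = -0.617000, h(2.0) = 2.200000
x₂ = 2.000000 − 2.200000·(2.000000 − 1.700000) / (2.200000 − (-0.617000)) = 2.000000 − (0.660000)/(2.817000) = 1.765708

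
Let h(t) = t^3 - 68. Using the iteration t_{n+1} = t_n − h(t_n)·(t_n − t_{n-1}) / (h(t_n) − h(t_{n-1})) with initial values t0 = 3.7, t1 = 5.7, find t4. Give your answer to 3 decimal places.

h(3.7) = -17.34700, h(5.7) = 117.19300
t2 = 5.70000 − 117.19300·(5.70000 − 3.70000) / (117.19300 − (-17.34700)) = 5.70000 − (234.38600)/(134.54000) = 3.95787
h(3.95787) = -6.00096
t3 = 3.95787 − (-6.00096)·(3.95787 − 5.70000) / (-6.00096 − 117.19300) = 3.95787 − (10.45444)/(-123.19396) = 4.04273
h(4.04273) = -1.92683
t4 = 4.04273 − (-1.92683)·(4.04273 − 3.95787) / (-1.92683 − (-6.00096)) = 4.04273 − (-0.16351)/(4.07413) = 4.08287

4.083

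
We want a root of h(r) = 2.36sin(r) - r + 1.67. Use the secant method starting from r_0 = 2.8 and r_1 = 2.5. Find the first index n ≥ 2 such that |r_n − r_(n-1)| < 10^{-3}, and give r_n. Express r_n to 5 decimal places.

h(2.8) = -0.3394280, h(2.5) = 0.5823943
r_2 = 2.5000000 − 0.5823943·(-0.3000000)/(0.9218222) = 2.6895358;  |Δ| = 0.1895358
h(2.6895358) = 0.0113517
r_3 = 2.6895358 − 0.0113517·(0.1895358)/(-0.5710425) = 2.6933035;  |Δ| = 0.0037678
h(2.6933035) = -0.0004221
r_4 = 2.6933035 − (-0.0004221)·(0.0037678)/(-0.0117738) = 2.6931685;  |Δ| = 0.0001351
|r_4 − r_3| = 0.0001351 < 10^{-3}

n = 4, r_n = 2.69317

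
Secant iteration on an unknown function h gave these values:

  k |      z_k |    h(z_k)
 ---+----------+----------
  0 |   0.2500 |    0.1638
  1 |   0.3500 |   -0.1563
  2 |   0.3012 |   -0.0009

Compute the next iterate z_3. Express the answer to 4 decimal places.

z_3 = 0.3012 − (-0.0009)·(0.3012 − 0.3500) / (-0.0009 − (-0.1563))
   = 0.3012 − (0.000044)/(0.155400) = 0.300917

0.3009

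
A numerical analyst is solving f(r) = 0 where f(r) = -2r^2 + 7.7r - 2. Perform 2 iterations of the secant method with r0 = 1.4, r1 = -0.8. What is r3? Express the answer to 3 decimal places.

0.381

f(1.4) = 4.86000, f(-0.8) = -9.44000
r2 = -0.80000 − (-9.44000)·(-0.80000 − 1.40000) / (-9.44000 − 4.86000) = -0.80000 − (20.76800)/(-14.30000) = 0.65231
f(0.65231) = 2.17176
r3 = 0.65231 − 2.17176·(0.65231 − (-0.80000)) / (2.17176 − (-9.44000)) = 0.65231 − (3.15406)/(11.61176) = 0.38068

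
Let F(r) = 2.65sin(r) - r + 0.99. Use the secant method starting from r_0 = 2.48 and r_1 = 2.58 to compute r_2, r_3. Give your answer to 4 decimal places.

2.5236, 2.5242

F(2.48) = 0.138092, F(2.58) = -0.178782
r_2 = 2.580000 − (-0.178782)·(2.580000 − 2.480000) / (-0.178782 − 0.138092) = 2.580000 − (-0.017878)/(-0.316874) = 2.523579
F(2.523579) = 0.001876
r_3 = 2.523579 − 0.001876·(2.523579 − 2.580000) / (0.001876 − (-0.178782)) = 2.523579 − (-0.000106)/(0.180658) = 2.524165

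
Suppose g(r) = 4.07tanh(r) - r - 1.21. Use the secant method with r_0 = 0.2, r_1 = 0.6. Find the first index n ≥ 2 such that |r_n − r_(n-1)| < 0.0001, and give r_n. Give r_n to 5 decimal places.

n = 5, r_n = 0.42599

g(0.2) = -0.6066824, g(0.6) = 0.3757917
r_2 = 0.6000000 − 0.3757917·(0.4000000)/(0.9824742) = 0.4470019;  |Δ| = 0.1529981
g(0.4470019) = 0.0500841
r_3 = 0.4470019 − 0.0500841·(-0.1529981)/(-0.3257077) = 0.4234754;  |Δ| = 0.0235265
g(0.4234754) = -0.0060688
r_4 = 0.4234754 − (-0.0060688)·(-0.0235265)/(-0.0561529) = 0.4260180;  |Δ| = 0.0025427
g(0.4260180) = 0.0000737
r_5 = 0.4260180 − 0.0000737·(0.0025427)/(0.0061425) = 0.4259875;  |Δ| = 0.0000305
|r_5 − r_4| = 0.0000305 < 0.0001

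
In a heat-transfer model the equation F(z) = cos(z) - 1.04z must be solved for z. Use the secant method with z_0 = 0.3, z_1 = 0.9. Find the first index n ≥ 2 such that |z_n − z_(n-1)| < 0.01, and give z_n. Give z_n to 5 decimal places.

n = 4, z_n = 0.72177

F(0.3) = 0.6433365, F(0.9) = -0.3143900
z_2 = 0.9000000 − (-0.3143900)·(0.6000000)/(-0.9577265) = 0.7030398;  |Δ| = 0.1969602
F(0.7030398) = 0.0317190
z_3 = 0.7030398 − 0.0317190·(-0.1969602)/(0.3461090) = 0.7210901;  |Δ| = 0.0180503
F(0.7210901) = 0.0011528
z_4 = 0.7210901 − 0.0011528·(0.0180503)/(-0.0305662) = 0.7217709;  |Δ| = 0.0006807
|z_4 − z_3| = 0.0006807 < 0.01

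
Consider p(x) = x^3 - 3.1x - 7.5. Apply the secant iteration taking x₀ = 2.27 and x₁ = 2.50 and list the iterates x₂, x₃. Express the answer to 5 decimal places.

2.47317, 2.47573

p(2.27) = -2.8399170, p(2.50) = 0.3750000
x₂ = 2.5000000 − 0.3750000·(2.5000000 − 2.2700000) / (0.3750000 − (-2.8399170)) = 2.5000000 − (0.0862500)/(3.2149170) = 2.4731719
p(2.4731719) = -0.0394804
x₃ = 2.4731719 − (-0.0394804)·(2.4731719 − 2.5000000) / (-0.0394804 − 0.3750000) = 2.4731719 − (0.0010592)/(-0.4144804) = 2.4757274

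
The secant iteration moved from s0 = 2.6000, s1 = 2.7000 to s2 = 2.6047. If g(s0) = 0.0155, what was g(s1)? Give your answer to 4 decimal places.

-0.3143

The secant line through (2.6000, 0.0155) and (2.7000, g(s1)) crosses zero at s2 = 2.6047.
So (2.6000, 0.0155), (2.7000, g(s1)), (2.6047, 0) are collinear:
g(s1) = 0.0155 · (2.7000 − 2.6047) / (2.6000 − 2.6047) = 0.0155 · (0.095300)/(-0.004700) = -0.314287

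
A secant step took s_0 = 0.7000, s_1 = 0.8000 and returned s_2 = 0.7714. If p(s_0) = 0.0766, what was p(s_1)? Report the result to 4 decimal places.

The secant line through (0.7000, 0.0766) and (0.8000, p(s_1)) crosses zero at s_2 = 0.7714.
So (0.7000, 0.0766), (0.8000, p(s_1)), (0.7714, 0) are collinear:
p(s_1) = 0.0766 · (0.8000 − 0.7714) / (0.7000 − 0.7714) = 0.0766 · (0.028600)/(-0.071400) = -0.030683

-0.0307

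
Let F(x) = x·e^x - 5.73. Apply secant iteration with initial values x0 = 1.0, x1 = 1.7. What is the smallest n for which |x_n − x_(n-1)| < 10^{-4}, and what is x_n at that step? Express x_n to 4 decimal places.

n = 6, x_n = 1.4054

F(1.0) = -3.011718, F(1.7) = 3.575711
x2 = 1.700000 − 3.575711·(0.700000)/(6.587429) = 1.320034;  |Δ| = 0.379966
F(1.320034) = -0.788386
x3 = 1.320034 − (-0.788386)·(-0.379966)/(-4.364097) = 1.388676;  |Δ| = 0.068642
F(1.388676) = -0.162050
x4 = 1.388676 − (-0.162050)·(0.068642)/(0.626337) = 1.406436;  |Δ| = 0.017759
F(1.406436) = 0.010200
x5 = 1.406436 − 0.010200·(0.017759)/(0.172250) = 1.405384;  |Δ| = 0.001052
F(1.405384) = -0.000121
x6 = 1.405384 − (-0.000121)·(-0.001052)/(-0.010322) = 1.405396;  |Δ| = 0.000012
|x6 − x5| = 0.000012 < 10^{-4}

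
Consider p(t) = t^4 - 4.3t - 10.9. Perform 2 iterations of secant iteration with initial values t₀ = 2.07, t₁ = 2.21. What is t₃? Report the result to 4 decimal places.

2.1143

p(2.07) = -1.440632, p(2.21) = 3.451433
t₂ = 2.210000 − 3.451433·(2.210000 − 2.070000) / (3.451433 − (-1.440632)) = 2.210000 − (0.483201)/(4.892065) = 2.111228
p(2.111228) = -0.110913
t₃ = 2.111228 − (-0.110913)·(2.111228 − 2.210000) / (-0.110913 − 3.451433) = 2.111228 − (0.010955)/(-3.562346) = 2.114303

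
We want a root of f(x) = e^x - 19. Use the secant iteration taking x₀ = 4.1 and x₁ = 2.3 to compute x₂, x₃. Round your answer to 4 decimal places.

2.6226, 3.0668

f(4.1) = 41.340288, f(2.3) = -9.025818
x₂ = 2.300000 − (-9.025818)·(2.300000 − 4.100000) / (-9.025818 − 41.340288) = 2.300000 − (16.246472)/(-50.366105) = 2.622568
f(2.622568) = -5.228964
x₃ = 2.622568 − (-5.228964)·(2.622568 − 2.300000) / (-5.228964 − (-9.025818)) = 2.622568 − (-1.686694)/(3.796854) = 3.066802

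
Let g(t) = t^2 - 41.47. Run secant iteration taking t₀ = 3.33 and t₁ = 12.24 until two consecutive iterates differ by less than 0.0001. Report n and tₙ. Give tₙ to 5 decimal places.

g(3.33) = -30.3811000, g(12.24) = 108.3476000
t₂ = 12.2400000 − 108.3476000·(8.9100000)/(138.7287000) = 5.2812588;  |Δ| = 6.9587412
g(5.2812588) = -13.5783052
t₃ = 5.2812588 − (-13.5783052)·(-6.9587412)/(-121.9259052) = 6.0562206;  |Δ| = 0.7749617
g(6.0562206) = -4.7921924
t₄ = 6.0562206 − (-4.7921924)·(0.7749617)/(8.7861127) = 6.4789064;  |Δ| = 0.4226859
g(6.4789064) = 0.5062287
t₅ = 6.4789064 − 0.5062287·(0.4226859)/(5.2984212) = 6.4385216;  |Δ| = 0.0403848
g(6.4385216) = -0.0154392
t₆ = 6.4385216 − (-0.0154392)·(-0.0403848)/(-0.5216679) = 6.4397169;  |Δ| = 0.0011952
g(6.4397169) = -0.0000468
t₇ = 6.4397169 − (-0.0000468)·(0.0011952)/(0.0153923) = 6.4397205;  |Δ| = 0.0000036
|t₇ − t₆| = 0.0000036 < 0.0001

n = 7, tₙ = 6.43972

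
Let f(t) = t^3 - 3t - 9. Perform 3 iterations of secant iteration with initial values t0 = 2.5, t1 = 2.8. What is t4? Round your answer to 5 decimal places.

2.55415

f(2.5) = -0.8750000, f(2.8) = 4.5520000
t2 = 2.8000000 − 4.5520000·(2.8000000 − 2.5000000) / (4.5520000 − (-0.8750000)) = 2.8000000 − (1.3656000)/(5.4270000) = 2.5483693
f(2.5483693) = -0.0955240
t3 = 2.5483693 − (-0.0955240)·(2.5483693 − 2.8000000) / (-0.0955240 − 4.5520000) = 2.5483693 − (0.0240368)/(-4.6475240) = 2.5535412
f(2.5535412) = -0.0100724
t4 = 2.5535412 − (-0.0100724)·(2.5535412 − 2.5483693) / (-0.0100724 − (-0.0955240)) = 2.5535412 − (-0.0000521)/(0.0854517) = 2.5541508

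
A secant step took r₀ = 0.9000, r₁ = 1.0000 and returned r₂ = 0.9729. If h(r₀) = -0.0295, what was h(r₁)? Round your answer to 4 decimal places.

0.0110

The secant line through (0.9000, -0.0295) and (1.0000, h(r₁)) crosses zero at r₂ = 0.9729.
So (0.9000, -0.0295), (1.0000, h(r₁)), (0.9729, 0) are collinear:
h(r₁) = -0.0295 · (1.0000 − 0.9729) / (0.9000 − 0.9729) = -0.0295 · (0.027100)/(-0.072900) = 0.010966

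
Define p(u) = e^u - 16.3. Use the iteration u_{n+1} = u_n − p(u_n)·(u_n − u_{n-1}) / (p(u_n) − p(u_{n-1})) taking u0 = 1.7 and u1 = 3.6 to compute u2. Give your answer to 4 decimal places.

2.3609

p(1.7) = -10.826053, p(3.6) = 20.298234
u2 = 3.600000 − 20.298234·(3.600000 − 1.700000) / (20.298234 − (-10.826053)) = 3.600000 − (38.566645)/(31.124287) = 2.360883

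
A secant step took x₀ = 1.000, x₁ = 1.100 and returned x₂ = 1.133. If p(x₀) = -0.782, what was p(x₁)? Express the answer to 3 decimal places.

-0.194

The secant line through (1.000, -0.782) and (1.100, p(x₁)) crosses zero at x₂ = 1.133.
So (1.000, -0.782), (1.100, p(x₁)), (1.133, 0) are collinear:
p(x₁) = -0.782 · (1.100 − 1.133) / (1.000 − 1.133) = -0.782 · (-0.03300)/(-0.13300) = -0.19403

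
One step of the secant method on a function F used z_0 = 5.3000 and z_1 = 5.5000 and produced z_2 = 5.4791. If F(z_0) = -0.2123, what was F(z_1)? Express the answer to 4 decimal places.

0.0248

The secant line through (5.3000, -0.2123) and (5.5000, F(z_1)) crosses zero at z_2 = 5.4791.
So (5.3000, -0.2123), (5.5000, F(z_1)), (5.4791, 0) are collinear:
F(z_1) = -0.2123 · (5.5000 − 5.4791) / (5.3000 − 5.4791) = -0.2123 · (0.020900)/(-0.179100) = 0.024774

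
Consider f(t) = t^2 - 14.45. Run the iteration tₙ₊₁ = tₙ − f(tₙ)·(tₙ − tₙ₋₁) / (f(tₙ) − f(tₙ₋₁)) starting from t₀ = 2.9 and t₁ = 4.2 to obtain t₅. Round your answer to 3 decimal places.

3.801

f(2.9) = -6.04000, f(4.2) = 3.19000
t₂ = 4.20000 − 3.19000·(4.20000 − 2.90000) / (3.19000 − (-6.04000)) = 4.20000 − (4.14700)/(9.23000) = 3.75070
f(3.75070) = -0.38222
t₃ = 3.75070 − (-0.38222)·(3.75070 − 4.20000) / (-0.38222 − 3.19000) = 3.75070 − (0.17173)/(-3.57222) = 3.79878
f(3.79878) = -0.01929
t₄ = 3.79878 − (-0.01929)·(3.79878 − 3.75070) / (-0.01929 − (-0.38222)) = 3.79878 − (-0.00093)/(0.36293) = 3.80133
f(3.80133) = 0.00013
t₅ = 3.80133 − 0.00013·(3.80133 − 3.79878) / (0.00013 − (-0.01929)) = 3.80133 − (0.00000)/(0.01942) = 3.80132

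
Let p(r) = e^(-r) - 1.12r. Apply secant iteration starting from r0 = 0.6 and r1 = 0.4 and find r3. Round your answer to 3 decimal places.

p(0.6) = -0.12319, p(0.4) = 0.22232
r2 = 0.40000 − 0.22232·(0.40000 − 0.60000) / (0.22232 − (-0.12319)) = 0.40000 − (-0.04446)/(0.34551) = 0.52869
p(0.52869) = -0.00276
r3 = 0.52869 − (-0.00276)·(0.52869 − 0.40000) / (-0.00276 − 0.22232) = 0.52869 − (-0.00036)/(-0.22508) = 0.52711

0.527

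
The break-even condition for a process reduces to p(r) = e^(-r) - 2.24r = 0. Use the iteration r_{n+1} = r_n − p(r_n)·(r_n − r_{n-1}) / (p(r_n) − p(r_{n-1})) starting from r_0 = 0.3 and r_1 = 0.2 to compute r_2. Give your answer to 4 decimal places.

0.3228

p(0.3) = 0.068818, p(0.2) = 0.370731
r_2 = 0.200000 − 0.370731·(0.200000 − 0.300000) / (0.370731 − 0.068818) = 0.200000 − (-0.037073)/(0.301913) = 0.322794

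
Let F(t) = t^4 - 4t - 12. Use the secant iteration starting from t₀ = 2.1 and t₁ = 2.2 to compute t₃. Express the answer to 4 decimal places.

2.1281

F(2.1) = -0.951900, F(2.2) = 2.625600
t₂ = 2.200000 − 2.625600·(2.200000 − 2.100000) / (2.625600 − (-0.951900)) = 2.200000 − (0.262560)/(3.577500) = 2.126608
F(2.126608) = -0.053774
t₃ = 2.126608 − (-0.053774)·(2.126608 − 2.200000) / (-0.053774 − 2.625600) = 2.126608 − (0.003947)/(-2.679374) = 2.128081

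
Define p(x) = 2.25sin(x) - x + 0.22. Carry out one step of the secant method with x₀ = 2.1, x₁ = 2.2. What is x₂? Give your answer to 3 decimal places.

2.128

p(2.1) = 0.06222, p(2.2) = -0.16088
x₂ = 2.20000 − (-0.16088)·(2.20000 − 2.10000) / (-0.16088 − 0.06222) = 2.20000 − (-0.01609)/(-0.22310) = 2.12789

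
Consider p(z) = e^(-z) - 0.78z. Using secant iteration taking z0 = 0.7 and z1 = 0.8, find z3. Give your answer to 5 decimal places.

p(0.7) = -0.0494147, p(0.8) = -0.1746710
z2 = 0.8000000 − (-0.1746710)·(0.8000000 − 0.7000000) / (-0.1746710 − (-0.0494147)) = 0.8000000 − (-0.0174671)/(-0.1252563) = 0.6605491
p(0.6605491) = 0.0013393
z3 = 0.6605491 − 0.0013393·(0.6605491 − 0.8000000) / (0.0013393 − (-0.1746710)) = 0.6605491 − (-0.0001868)/(0.1760103) = 0.6616102

0.66161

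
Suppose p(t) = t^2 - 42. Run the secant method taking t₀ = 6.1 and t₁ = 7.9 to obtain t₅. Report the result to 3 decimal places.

6.481

p(6.1) = -4.79000, p(7.9) = 20.41000
t₂ = 7.90000 − 20.41000·(7.90000 − 6.10000) / (20.41000 − (-4.79000)) = 7.90000 − (36.73800)/(25.20000) = 6.44214
p(6.44214) = -0.49880
t₃ = 6.44214 − (-0.49880)·(6.44214 − 7.90000) / (-0.49880 − 20.41000) = 6.44214 − (0.72717)/(-20.90880) = 6.47692
p(6.47692) = -0.04949
t₄ = 6.47692 − (-0.04949)·(6.47692 − 6.44214) / (-0.04949 − (-0.49880)) = 6.47692 − (-0.00172)/(0.44930) = 6.48075
p(6.48075) = 0.00015
t₅ = 6.48075 − 0.00015·(6.48075 − 6.47692) / (0.00015 − (-0.04949)) = 6.48075 − (0.00000)/(0.04964) = 6.48074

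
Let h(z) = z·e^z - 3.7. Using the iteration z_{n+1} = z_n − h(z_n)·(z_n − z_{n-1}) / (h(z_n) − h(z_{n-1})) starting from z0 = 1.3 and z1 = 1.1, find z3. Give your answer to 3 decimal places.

h(1.3) = 1.07009, h(1.1) = -0.39542
z2 = 1.10000 − (-0.39542)·(1.10000 − 1.30000) / (-0.39542 − 1.07009) = 1.10000 − (0.07908)/(-1.46550) = 1.15396
h(1.15396) = -0.04109
z3 = 1.15396 − (-0.04109)·(1.15396 − 1.10000) / (-0.04109 − (-0.39542)) = 1.15396 − (-0.00222)/(0.35433) = 1.16022

1.160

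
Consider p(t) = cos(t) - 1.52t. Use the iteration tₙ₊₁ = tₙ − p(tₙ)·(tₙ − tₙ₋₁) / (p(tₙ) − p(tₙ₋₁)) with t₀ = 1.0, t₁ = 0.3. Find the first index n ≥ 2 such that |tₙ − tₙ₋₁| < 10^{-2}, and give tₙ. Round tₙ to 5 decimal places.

n = 4, tₙ = 0.55807

p(1.0) = -0.9796977, p(0.3) = 0.4993365
t₂ = 0.3000000 − 0.4993365·(-0.7000000)/(1.4790342) = 0.5363269;  |Δ| = 0.2363269
p(0.5363269) = 0.0443745
t₃ = 0.5363269 − 0.0443745·(0.2363269)/(-0.4549620) = 0.5593769;  |Δ| = 0.0230500
p(0.5593769) = -0.0026670
t₄ = 0.5593769 − (-0.0026670)·(0.0230500)/(-0.0470415) = 0.5580701;  |Δ| = 0.0013068
|t₄ − t₃| = 0.0013068 < 10^{-2}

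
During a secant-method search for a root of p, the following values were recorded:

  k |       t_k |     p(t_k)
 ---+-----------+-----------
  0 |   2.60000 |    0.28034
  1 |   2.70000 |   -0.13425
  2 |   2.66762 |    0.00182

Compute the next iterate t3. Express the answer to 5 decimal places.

t3 = 2.66762 − 0.00182·(2.66762 − 2.70000) / (0.00182 − (-0.13425))
   = 2.66762 − (-0.0000589)/(0.1360700) = 2.6680531

2.66805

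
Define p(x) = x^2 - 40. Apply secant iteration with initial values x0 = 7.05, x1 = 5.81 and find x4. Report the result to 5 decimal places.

6.32455

p(7.05) = 9.7025000, p(5.81) = -6.2439000
x2 = 5.8100000 − (-6.2439000)·(5.8100000 − 7.0500000) / (-6.2439000 − 9.7025000) = 5.8100000 − (7.7424360)/(-15.9464000) = 6.2955288
p(6.2955288) = -0.3663175
x3 = 6.2955288 − (-0.3663175)·(6.2955288 − 5.8100000) / (-0.3663175 − (-6.2439000)) = 6.2955288 − (-0.1778577)/(5.8775825) = 6.3257891
p(6.3257891) = 0.0156080
x4 = 6.3257891 − 0.0156080·(6.3257891 − 6.2955288) / (0.0156080 − (-0.3663175)) = 6.3257891 − (0.0004723)/(0.3819254) = 6.3245525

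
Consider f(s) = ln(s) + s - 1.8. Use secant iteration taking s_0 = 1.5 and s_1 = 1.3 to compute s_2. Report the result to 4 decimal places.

1.4385

f(1.5) = 0.105465, f(1.3) = -0.237636
s_2 = 1.300000 − (-0.237636)·(1.300000 − 1.500000) / (-0.237636 − 0.105465) = 1.300000 − (0.047527)/(-0.343101) = 1.438522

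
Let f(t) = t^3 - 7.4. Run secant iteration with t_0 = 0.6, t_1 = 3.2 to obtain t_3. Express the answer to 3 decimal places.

f(0.6) = -7.18400, f(3.2) = 25.36800
t_2 = 3.20000 − 25.36800·(3.20000 − 0.60000) / (25.36800 − (-7.18400)) = 3.20000 − (65.95680)/(32.55200) = 1.17380
f(1.17380) = -5.78272
t_3 = 1.17380 − (-5.78272)·(1.17380 − 3.20000) / (-5.78272 − 25.36800) = 1.17380 − (11.71694)/(-31.15072) = 1.54994

1.550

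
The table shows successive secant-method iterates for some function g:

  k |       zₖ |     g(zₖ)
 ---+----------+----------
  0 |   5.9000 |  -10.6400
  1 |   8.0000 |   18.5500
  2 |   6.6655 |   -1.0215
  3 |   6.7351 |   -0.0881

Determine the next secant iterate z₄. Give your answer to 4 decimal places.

z₄ = 6.7351 − (-0.0881)·(6.7351 − 6.6655) / (-0.0881 − (-1.0215))
   = 6.7351 − (-0.006132)/(0.933400) = 6.741669

6.7417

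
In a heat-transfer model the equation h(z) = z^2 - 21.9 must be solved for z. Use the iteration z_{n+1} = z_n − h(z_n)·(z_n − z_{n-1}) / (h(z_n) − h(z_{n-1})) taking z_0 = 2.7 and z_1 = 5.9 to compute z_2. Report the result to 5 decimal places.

h(2.7) = -14.6100000, h(5.9) = 12.9100000
z_2 = 5.9000000 − 12.9100000·(5.9000000 − 2.7000000) / (12.9100000 − (-14.6100000)) = 5.9000000 − (41.3120000)/(27.5200000) = 4.3988372

4.39884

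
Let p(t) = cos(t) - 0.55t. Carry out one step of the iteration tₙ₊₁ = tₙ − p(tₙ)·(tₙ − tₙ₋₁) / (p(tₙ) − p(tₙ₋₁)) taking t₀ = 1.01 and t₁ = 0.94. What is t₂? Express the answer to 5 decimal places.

p(1.01) = -0.0236393, p(0.94) = 0.0727880
t₂ = 0.9400000 − 0.0727880·(0.9400000 − 1.0100000) / (0.0727880 − (-0.0236393)) = 0.9400000 − (-0.0050952)/(0.0964273) = 0.9928394

0.99284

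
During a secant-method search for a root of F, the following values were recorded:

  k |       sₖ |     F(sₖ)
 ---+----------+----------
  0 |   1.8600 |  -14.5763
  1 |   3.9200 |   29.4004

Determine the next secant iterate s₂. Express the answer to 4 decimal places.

s₂ = 3.9200 − 29.4004·(3.9200 − 1.8600) / (29.4004 − (-14.5763))
   = 3.9200 − (60.564824)/(43.976700) = 2.542797

2.5428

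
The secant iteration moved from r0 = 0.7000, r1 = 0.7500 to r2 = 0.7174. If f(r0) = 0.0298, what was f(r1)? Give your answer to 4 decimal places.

The secant line through (0.7000, 0.0298) and (0.7500, f(r1)) crosses zero at r2 = 0.7174.
So (0.7000, 0.0298), (0.7500, f(r1)), (0.7174, 0) are collinear:
f(r1) = 0.0298 · (0.7500 − 0.7174) / (0.7000 − 0.7174) = 0.0298 · (0.032600)/(-0.017400) = -0.055832

-0.0558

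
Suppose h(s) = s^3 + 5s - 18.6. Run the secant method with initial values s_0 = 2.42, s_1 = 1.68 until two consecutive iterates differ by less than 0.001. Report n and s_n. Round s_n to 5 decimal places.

n = 5, s_n = 2.03486

h(2.42) = 7.6724880, h(1.68) = -5.4583680
s_2 = 1.6800000 − (-5.4583680)·(-0.7400000)/(-13.1308560) = 1.9876107;  |Δ| = 0.3076107
h(1.9876107) = -0.8096984
s_3 = 1.9876107 − (-0.8096984)·(0.3076107)/(4.6486696) = 2.0411899;  |Δ| = 0.0535792
h(2.0411899) = 0.1104782
s_4 = 2.0411899 − 0.1104782·(0.0535792)/(0.9201766) = 2.0347571;  |Δ| = 0.0064328
h(2.0347571) = -0.0018390
s_5 = 2.0347571 − (-0.0018390)·(-0.0064328)/(-0.1123172) = 2.0348624;  |Δ| = 0.0001053
|s_5 − s_4| = 0.0001053 < 0.001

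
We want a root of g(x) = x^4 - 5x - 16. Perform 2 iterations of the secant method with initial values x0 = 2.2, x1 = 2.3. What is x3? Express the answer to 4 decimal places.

2.2888

g(2.2) = -3.574400, g(2.3) = 0.484100
x2 = 2.300000 − 0.484100·(2.300000 − 2.200000) / (0.484100 − (-3.574400)) = 2.300000 − (0.048410)/(4.058500) = 2.288072
g(2.288072) = -0.032274
x3 = 2.288072 − (-0.032274)·(2.288072 − 2.300000) / (-0.032274 − 0.484100) = 2.288072 − (0.000385)/(-0.516374) = 2.288817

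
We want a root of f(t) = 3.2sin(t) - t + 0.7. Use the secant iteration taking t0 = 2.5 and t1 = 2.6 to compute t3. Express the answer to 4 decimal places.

2.5320

f(2.5) = 0.115111, f(2.6) = -0.250396
t2 = 2.600000 − (-0.250396)·(2.600000 − 2.500000) / (-0.250396 − 0.115111) = 2.600000 − (-0.025040)/(-0.365506) = 2.531494
f(2.531494) = 0.001942
t3 = 2.531494 − 0.001942·(2.531494 − 2.600000) / (0.001942 − (-0.250396)) = 2.531494 − (-0.000133)/(0.252338) = 2.532021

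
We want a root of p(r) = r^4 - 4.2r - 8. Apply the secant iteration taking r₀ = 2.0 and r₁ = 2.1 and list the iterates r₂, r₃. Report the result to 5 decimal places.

p(2.0) = -0.4000000, p(2.1) = 2.6281000
r₂ = 2.1000000 − 2.6281000·(2.1000000 − 2.0000000) / (2.6281000 − (-0.4000000)) = 2.1000000 − (0.2628100)/(3.0281000) = 2.0132096
p(2.0132096) = -0.0285667
r₃ = 2.0132096 − (-0.0285667)·(2.0132096 − 2.1000000) / (-0.0285667 − 2.6281000) = 2.0132096 − (0.0024793)/(-2.6566667) = 2.0141428

2.01321, 2.01414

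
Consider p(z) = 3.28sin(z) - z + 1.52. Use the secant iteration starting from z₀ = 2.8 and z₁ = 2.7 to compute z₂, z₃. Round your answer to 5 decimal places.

2.75503, 2.75542

p(2.8) = -0.1812389, p(2.7) = 0.2218060
z₂ = 2.7000000 − 0.2218060·(2.7000000 − 2.8000000) / (0.2218060 − (-0.1812389)) = 2.7000000 − (-0.0221806)/(0.4030449) = 2.7550326
p(2.7550326) = 0.0015423
z₃ = 2.7550326 − 0.0015423·(2.7550326 − 2.7000000) / (0.0015423 − 0.2218060) = 2.7550326 − (0.0000849)/(-0.2202637) = 2.7554179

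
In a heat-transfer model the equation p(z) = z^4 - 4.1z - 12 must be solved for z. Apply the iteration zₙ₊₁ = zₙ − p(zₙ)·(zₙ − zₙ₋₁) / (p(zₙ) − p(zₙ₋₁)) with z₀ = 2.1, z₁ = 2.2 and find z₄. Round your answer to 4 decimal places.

2.1343

p(2.1) = -1.161900, p(2.2) = 2.405600
z₂ = 2.200000 − 2.405600·(2.200000 − 2.100000) / (2.405600 − (-1.161900)) = 2.200000 − (0.240560)/(3.567500) = 2.132569
p(2.132569) = -0.060587
z₃ = 2.132569 − (-0.060587)·(2.132569 − 2.200000) / (-0.060587 − 2.405600) = 2.132569 − (0.004085)/(-2.466187) = 2.134226
p(2.134226) = -0.003038
z₄ = 2.134226 − (-0.003038)·(2.134226 − 2.132569) / (-0.003038 − (-0.060587)) = 2.134226 − (-0.000005)/(0.057550) = 2.134313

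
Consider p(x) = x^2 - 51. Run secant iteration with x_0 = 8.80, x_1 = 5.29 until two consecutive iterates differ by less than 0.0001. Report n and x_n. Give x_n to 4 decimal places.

n = 6, x_n = 7.1414

p(8.80) = 26.440000, p(5.29) = -23.015900
x_2 = 5.290000 − (-23.015900)·(-3.510000)/(-49.455900) = 6.923492;  |Δ| = 1.633492
p(6.923492) = -3.065261
x_3 = 6.923492 − (-3.065261)·(1.633492)/(19.950639) = 7.174465;  |Δ| = 0.250973
p(7.174465) = 0.472951
x_4 = 7.174465 − 0.472951·(0.250973)/(3.538211) = 7.140918;  |Δ| = 0.033547
p(7.140918) = -0.007294
x_5 = 7.140918 − (-0.007294)·(-0.033547)/(-0.480245) = 7.141427;  |Δ| = 0.000510
p(7.141427) = -0.000017
x_6 = 7.141427 − (-0.000017)·(0.000510)/(0.007277) = 7.141428;  |Δ| = 0.000001
|x_6 − x_5| = 0.000001 < 0.0001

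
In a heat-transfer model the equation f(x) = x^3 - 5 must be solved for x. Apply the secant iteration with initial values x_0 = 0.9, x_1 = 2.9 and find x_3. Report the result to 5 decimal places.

f(0.9) = -4.2710000, f(2.9) = 19.3890000
x_2 = 2.9000000 − 19.3890000·(2.9000000 − 0.9000000) / (19.3890000 − (-4.2710000)) = 2.9000000 − (38.7780000)/(23.6600000) = 1.2610313
f(1.2610313) = -2.9947082
x_3 = 1.2610313 − (-2.9947082)·(1.2610313 − 2.9000000) / (-2.9947082 − 19.3890000) = 1.2610313 − (4.9082331)/(-22.3837082) = 1.4803083

1.48031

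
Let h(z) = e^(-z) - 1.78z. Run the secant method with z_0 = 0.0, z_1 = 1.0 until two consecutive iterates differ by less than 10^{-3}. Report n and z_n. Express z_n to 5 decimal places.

n = 5, z_n = 0.38303

h(0.0) = 1.0000000, h(1.0) = -1.4121206
z_2 = 1.0000000 − (-1.4121206)·(1.0000000)/(-2.4121206) = 0.4145730;  |Δ| = 0.5854270
h(0.4145730) = -0.0773176
z_3 = 0.4145730 − (-0.0773176)·(-0.5854270)/(1.3348030) = 0.3806625;  |Δ| = 0.0339105
h(0.3806625) = 0.0058292
z_4 = 0.3806625 − 0.0058292·(-0.0339105)/(0.0831468) = 0.3830399;  |Δ| = 0.0023774
h(0.3830399) = -0.0000253
z_5 = 0.3830399 − (-0.0000253)·(0.0023774)/(-0.0058545) = 0.3830296;  |Δ| = 0.0000103
|z_5 − z_4| = 0.0000103 < 10^{-3}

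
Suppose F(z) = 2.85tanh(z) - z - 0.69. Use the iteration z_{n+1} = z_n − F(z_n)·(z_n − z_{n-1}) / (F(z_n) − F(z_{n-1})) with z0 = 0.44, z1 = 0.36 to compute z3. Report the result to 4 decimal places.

F(0.44) = 0.048887, F(0.36) = -0.066140
z2 = 0.360000 − (-0.066140)·(0.360000 − 0.440000) / (-0.066140 − 0.048887) = 0.360000 − (0.005291)/(-0.115027) = 0.406000
F(0.406000) = 0.001452
z3 = 0.406000 − 0.001452·(0.406000 − 0.360000) / (0.001452 − (-0.066140)) = 0.406000 − (0.000067)/(0.067592) = 0.405011

0.4050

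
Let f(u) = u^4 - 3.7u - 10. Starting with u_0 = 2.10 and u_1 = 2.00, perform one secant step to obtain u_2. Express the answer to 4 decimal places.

2.0455

f(2.10) = 1.678100, f(2.00) = -1.400000
u_2 = 2.000000 − (-1.400000)·(2.000000 − 2.100000) / (-1.400000 − 1.678100) = 2.000000 − (0.140000)/(-3.078100) = 2.045483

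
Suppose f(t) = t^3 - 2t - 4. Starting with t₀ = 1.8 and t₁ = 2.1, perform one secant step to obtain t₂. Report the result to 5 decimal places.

1.98749

f(1.8) = -1.7680000, f(2.1) = 1.0610000
t₂ = 2.1000000 − 1.0610000·(2.1000000 − 1.8000000) / (1.0610000 − (-1.7680000)) = 2.1000000 − (0.3183000)/(2.8290000) = 1.9874867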